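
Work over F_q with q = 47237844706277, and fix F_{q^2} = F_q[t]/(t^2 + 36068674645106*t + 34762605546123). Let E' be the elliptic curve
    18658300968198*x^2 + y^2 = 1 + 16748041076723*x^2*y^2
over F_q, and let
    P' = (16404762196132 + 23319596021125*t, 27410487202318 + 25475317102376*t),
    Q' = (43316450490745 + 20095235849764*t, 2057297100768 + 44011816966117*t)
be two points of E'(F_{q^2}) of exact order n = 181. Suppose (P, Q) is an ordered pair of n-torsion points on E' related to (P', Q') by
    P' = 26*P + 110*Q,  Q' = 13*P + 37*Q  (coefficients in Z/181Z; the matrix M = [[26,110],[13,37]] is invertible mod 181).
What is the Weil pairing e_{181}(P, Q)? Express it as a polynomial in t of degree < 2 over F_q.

17894814687488 + 28949929115973*t

e_{181} is bilinear + alternating on E[181], so e_{181}(26*P + 110*Q, 13*P + 37*Q) = e_{181}(P,Q)^(26*37-110*13).
Inverting 75 mod 181: 70. Thus e_{181}(P,Q) = e(P',Q')^{70}.
Edwards a_E,d_E -> Montgomery A=5688759696298,B=6023802584015 -> Weierstrass 40971233157294,39681393969006 via alpha=45265927596051,beta=12287026149438.
8-bit Miller (10110101) on E'/F_{47237844706277} with a'=40971233157294, b'=39681393969006: accumulate tangent/chord ratios at Q'+S and P'+S'.
e_{181}(P',Q') = 16030494933607 + 37942510175563*t.
Hence e(P,Q) = 17894814687488 + 28949929115973*t in F_{47237844706277^2}^*.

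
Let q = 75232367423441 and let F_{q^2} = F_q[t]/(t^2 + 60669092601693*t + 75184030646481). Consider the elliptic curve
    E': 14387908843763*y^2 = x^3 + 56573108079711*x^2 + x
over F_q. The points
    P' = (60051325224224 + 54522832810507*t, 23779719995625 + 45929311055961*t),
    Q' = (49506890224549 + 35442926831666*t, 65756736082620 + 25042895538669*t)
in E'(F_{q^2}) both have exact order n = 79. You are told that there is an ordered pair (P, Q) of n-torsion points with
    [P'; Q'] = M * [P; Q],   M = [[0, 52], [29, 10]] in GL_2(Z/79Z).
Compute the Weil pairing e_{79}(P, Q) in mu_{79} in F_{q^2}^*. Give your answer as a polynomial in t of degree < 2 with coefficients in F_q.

Under M = [[0,52],[29,10]] in GL_2(Z/79), e_{79}(P',Q') = e_{79}(P,Q)^(0*10-52*29 mod 79).
So e_{79}(P,Q) = e_{79}(P',Q')^{45}, since 72*45 = 1 mod 79.
Montgomery->Weierstrass: x_W = 23203973710663*x+23263006897471, y_W=23203973710663*y on F_{75232367423441}; lands on y^2=x^3+12280467773078*x+42585477718761.
n = 79 = (1001111)_2 (7 bits, wt 5); accumulate f_{79,P'}(Q'+S)/f_{79,P'}(S) along the 6-step ladder.
So e_{79}(P',Q') = 49983588059925 + 46275610863524*t.
Hence e(P,Q) = 35697774418561 + 17673931354643*t in F_{75232367423441^2}^*.

35697774418561 + 17673931354643*t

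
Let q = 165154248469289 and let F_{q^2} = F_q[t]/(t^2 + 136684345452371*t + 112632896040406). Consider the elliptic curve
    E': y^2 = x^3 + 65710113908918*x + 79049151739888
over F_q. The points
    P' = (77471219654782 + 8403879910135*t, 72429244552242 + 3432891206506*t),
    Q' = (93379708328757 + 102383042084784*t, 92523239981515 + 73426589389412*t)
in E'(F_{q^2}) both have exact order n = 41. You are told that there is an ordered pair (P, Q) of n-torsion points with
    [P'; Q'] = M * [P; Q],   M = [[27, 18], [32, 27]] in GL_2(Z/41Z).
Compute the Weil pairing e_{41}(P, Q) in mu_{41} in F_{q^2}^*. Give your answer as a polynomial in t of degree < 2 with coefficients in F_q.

138493341387727 + 55465698682592*t

e_{41} is bilinear + alternating on E[41], so e_{41}(27*P + 18*Q, 32*P + 27*Q) = e_{41}(P,Q)^(27*27-18*32).
det M = 27*27 - 18*32 = 153 = 30 (mod 41); 30^{-1} = 26 (mod 41).
Double-and-add over 101001: 6-1 doublings, 3-1 additions; each step l_{T,T}/v_{2T} or l_{T,P'}/v at Q'+S for random S.
Result: e(P',Q') = 134346245616209 + 76015557411611*t.
e_{41}(P,Q) = (134346245616209 + 76015557411611*t)^{26} = 138493341387727 + 55465698682592*t.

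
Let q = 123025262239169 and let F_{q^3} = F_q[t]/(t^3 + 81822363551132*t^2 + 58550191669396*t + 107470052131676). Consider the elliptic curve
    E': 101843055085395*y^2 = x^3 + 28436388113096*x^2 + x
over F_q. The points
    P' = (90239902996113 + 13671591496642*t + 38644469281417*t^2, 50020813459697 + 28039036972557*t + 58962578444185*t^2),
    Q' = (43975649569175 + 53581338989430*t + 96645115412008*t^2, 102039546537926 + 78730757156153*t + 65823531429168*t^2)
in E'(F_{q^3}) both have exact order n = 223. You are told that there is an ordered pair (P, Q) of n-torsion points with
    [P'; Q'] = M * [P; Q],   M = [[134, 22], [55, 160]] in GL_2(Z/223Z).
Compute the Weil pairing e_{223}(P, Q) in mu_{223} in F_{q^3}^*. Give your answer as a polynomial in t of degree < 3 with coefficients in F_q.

102156185987433 + 113262820005234*t + 56286971721137*t^2

The 223-Weil pairing on E[223] over F_{123025262239169} is alternating-bilinear: e_{223}(P',Q') = e_{223}(P,Q)^det(M).
det M = 134*160 - 22*55 = 20230 = 160 (mod 223); 160^{-1} = 46 (mod 223).
Undo Montgomery via alpha=11186036686795, beta=46427420848939: (a',b')=(24235969057001,116593243915393) over F_{123025262239169}.
Double-and-add over 11011111: 8-1 doublings, 7-1 additions; each step l_{T,T}/v_{2T} or l_{T,P'}/v at Q'+S for random S.
Miller gives e_{223}(P',Q') = 92015901602029 + 27791740757417*t + 63045212600826*t^2 in F_{123025262239169^3}.
Thus e_{223}(P,Q) = 102156185987433 + 113262820005234*t + 56286971721137*t^2.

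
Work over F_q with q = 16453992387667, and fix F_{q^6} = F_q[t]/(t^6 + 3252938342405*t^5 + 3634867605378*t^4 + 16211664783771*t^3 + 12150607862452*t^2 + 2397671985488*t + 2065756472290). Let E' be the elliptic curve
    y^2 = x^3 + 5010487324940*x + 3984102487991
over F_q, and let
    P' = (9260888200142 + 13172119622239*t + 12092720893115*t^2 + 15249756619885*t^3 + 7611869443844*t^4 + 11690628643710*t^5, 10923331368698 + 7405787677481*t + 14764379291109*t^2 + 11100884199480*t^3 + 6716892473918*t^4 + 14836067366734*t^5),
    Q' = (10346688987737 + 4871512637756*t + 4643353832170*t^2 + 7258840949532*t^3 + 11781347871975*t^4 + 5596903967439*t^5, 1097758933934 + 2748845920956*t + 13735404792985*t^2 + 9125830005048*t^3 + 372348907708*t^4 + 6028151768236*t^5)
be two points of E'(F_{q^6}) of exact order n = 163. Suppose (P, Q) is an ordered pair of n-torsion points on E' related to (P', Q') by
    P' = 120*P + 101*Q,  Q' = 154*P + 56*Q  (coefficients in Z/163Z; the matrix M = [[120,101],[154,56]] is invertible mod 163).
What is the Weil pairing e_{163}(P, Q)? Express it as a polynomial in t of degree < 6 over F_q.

7725291278906 + 1185893650244*t + 5624783428774*t^2 + 5926558243903*t^3 + 13158422619616*t^4 + 3894927308598*t^5

e_{163}(aP+bQ,cP+dQ) = e_{163}(P,Q)^(ad-bc); with (a,b,c,d)=(120,101,154,56) this gives the det-163 law.
120*56 - 101*154 = -8834; reduced mod 163: det = 131, inverse 56.
n = 163 = (10100011)_2 (8 bits, wt 4); accumulate f_{163,P'}(Q'+S)/f_{163,P'}(S) along the 7-step ladder.
The quotient is 5351464529553 + 561801801673*t + 4983902167320*t^2 + 2616866708843*t^3 + 14208398866288*t^4 + 10002690020503*t^5.
e_{163}(P,Q) = (5351464529553 + 561801801673*t + 4983902167320*t^2 + 2616866708843*t^3 + 14208398866288*t^4 + 10002690020503*t^5)^{56} = 7725291278906 + 1185893650244*t + 5624783428774*t^2 + 5926558243903*t^3 + 13158422619616*t^4 + 3894927308598*t^5.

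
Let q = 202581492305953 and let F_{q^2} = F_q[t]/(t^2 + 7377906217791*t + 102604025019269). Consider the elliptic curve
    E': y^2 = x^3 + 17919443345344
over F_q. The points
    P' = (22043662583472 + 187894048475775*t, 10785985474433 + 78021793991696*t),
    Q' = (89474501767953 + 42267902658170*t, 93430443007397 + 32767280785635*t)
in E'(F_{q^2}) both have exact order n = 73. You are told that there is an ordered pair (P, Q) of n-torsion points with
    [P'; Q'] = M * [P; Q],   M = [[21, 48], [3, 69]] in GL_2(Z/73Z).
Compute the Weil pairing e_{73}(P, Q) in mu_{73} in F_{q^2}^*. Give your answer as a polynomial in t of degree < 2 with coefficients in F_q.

32364328777730 + 119189407928144*t

The 73-Weil pairing on E[73] over F_{202581492305953} is alternating-bilinear: e_{73}(P',Q') = e_{73}(P,Q)^det(M).
Hence e(P,Q) = e(P',Q')^{8} where 8 = 64^{-1} mod 73.
Run Miller on y^2=x^3+17919443345344 over F_{202581492305953}: ladder 1001001 (7 bits); e = f_P(D_Q)/f_Q(D_P).
The quotient is 80778346232457 + 62516794874944*t.
Hence e(P,Q) = 32364328777730 + 119189407928144*t in F_{202581492305953^2}^*.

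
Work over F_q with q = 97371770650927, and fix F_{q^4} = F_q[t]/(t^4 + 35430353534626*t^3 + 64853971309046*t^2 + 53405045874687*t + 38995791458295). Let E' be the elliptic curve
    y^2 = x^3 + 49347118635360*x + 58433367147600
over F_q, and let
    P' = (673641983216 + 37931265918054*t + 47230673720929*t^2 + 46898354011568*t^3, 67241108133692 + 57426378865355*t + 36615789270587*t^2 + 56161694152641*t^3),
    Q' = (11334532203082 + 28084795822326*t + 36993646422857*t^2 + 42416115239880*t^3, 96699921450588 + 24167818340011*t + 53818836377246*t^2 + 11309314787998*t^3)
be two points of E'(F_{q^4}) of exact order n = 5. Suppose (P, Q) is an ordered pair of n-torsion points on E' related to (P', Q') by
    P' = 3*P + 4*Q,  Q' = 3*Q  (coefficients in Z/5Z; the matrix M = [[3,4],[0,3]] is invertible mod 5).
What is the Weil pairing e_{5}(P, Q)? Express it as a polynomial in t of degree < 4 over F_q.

Alternating bilinearity on E[5] (values in mu_{5} in F_{97371770650927^4}) gives e(P',Q') = e(P,Q)^det(M).
Hence e(P,Q) = e(P',Q')^{4} where 4 = 4^{-1} mod 5.
3-bit Miller (101) on E'/F_{97371770650927} with a'=49347118635360, b'=58433367147600: accumulate tangent/chord ratios at Q'+S and P'+S'.
e_{5}(P',Q') = 71069482519384 + 80601213034879*t + 92779390626723*t^2 + 76705545590546*t^3.
e_{5}(P,Q) = (71069482519384 + 80601213034879*t + 92779390626723*t^2 + 76705545590546*t^3)^{4} = 79879632795471 + 55213614442855*t + 3363108118154*t^2 + 82115681326027*t^3.

79879632795471 + 55213614442855*t + 3363108118154*t^2 + 82115681326027*t^3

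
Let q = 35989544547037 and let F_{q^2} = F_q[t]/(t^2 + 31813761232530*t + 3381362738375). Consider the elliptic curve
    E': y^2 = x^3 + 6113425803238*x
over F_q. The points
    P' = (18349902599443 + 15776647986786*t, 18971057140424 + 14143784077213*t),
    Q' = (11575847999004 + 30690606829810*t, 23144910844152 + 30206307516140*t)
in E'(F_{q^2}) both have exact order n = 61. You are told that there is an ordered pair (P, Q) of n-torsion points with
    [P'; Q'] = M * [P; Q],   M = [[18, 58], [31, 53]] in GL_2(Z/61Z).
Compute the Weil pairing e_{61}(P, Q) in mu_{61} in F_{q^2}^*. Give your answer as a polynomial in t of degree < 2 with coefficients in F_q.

17421499670371 + 648252895086*t

e_{61}(aP+bQ,cP+dQ) = e_{61}(P,Q)^(ad-bc); with (a,b,c,d)=(18,58,31,53) this gives the det-61 law.
det M = 18*53 - 58*31 = -844 = 10 (mod 61); 10^{-1} = 55 (mod 61).
Miller loop for e_{61} over F_{35989544547037^2}: bits of 61 = 111101; 5 double steps + 4 add steps, l/v at each.
The quotient is 26658286164141 + 9865936353209*t.
Thus e_{61}(P,Q) = 17421499670371 + 648252895086*t.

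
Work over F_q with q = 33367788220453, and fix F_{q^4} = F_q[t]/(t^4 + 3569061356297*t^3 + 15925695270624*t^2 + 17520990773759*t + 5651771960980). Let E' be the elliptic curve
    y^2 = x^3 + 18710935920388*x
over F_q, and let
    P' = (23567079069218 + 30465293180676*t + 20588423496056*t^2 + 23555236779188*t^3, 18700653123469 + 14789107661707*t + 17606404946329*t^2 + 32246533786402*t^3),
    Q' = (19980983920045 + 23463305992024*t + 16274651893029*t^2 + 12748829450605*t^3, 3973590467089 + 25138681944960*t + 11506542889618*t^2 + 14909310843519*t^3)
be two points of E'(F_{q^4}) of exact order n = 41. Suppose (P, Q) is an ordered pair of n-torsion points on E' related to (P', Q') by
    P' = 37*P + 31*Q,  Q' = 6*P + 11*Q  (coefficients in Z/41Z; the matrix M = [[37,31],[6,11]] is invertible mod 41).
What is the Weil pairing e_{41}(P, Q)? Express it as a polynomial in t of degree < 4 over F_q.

Alternating bilinearity on E[41] (values in mu_{41} in F_{33367788220453^4}) gives e(P',Q') = e(P,Q)^det(M).
Inverting 16 mod 41: 18. Thus e_{41}(P,Q) = e(P',Q')^{18}.
Miller loop for e_{41} over F_{33367788220453^4}: bits of 41 = 101001; 5 double steps + 2 add steps, l/v at each.
Miller gives e_{41}(P',Q') = 2682788996178 + 32725949299631*t + 13276318108687*t^2 + 13431302461869*t^3 in F_{33367788220453^4}.
(2682788996178 + 32725949299631*t + 13276318108687*t^2 + 13431302461869*t^3)^{18} mod (33367788220453,f) = 14247415145232 + 14498066893997*t + 33366401985158*t^2 + 29474778678753*t^3.

14247415145232 + 14498066893997*t + 33366401985158*t^2 + 29474778678753*t^3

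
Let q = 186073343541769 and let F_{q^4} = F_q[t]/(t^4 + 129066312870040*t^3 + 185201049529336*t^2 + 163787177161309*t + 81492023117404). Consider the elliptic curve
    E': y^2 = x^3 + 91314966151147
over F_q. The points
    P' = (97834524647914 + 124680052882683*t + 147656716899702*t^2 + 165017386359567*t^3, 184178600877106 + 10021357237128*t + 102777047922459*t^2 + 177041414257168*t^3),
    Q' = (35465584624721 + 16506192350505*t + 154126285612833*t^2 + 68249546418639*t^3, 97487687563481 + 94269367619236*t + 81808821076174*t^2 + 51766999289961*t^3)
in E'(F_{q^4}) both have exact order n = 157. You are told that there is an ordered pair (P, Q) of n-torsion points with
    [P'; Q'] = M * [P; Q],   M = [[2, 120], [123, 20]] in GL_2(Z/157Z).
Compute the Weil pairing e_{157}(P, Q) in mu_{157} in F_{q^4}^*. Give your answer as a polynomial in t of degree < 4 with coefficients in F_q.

57480374830015 + 117257827775307*t + 76874562033600*t^2 + 70430888934515*t^3

e_{157} is bilinear + alternating on E[157], so e_{157}(2*P + 120*Q, 123*P + 20*Q) = e_{157}(P,Q)^(2*20-120*123).
2*20 - 120*123 = -14720; reduced mod 157: det = 38, inverse 62.
8-bit Miller (10011101) on E'/F_{186073343541769} with a'=0, b'=91314966151147: accumulate tangent/chord ratios at Q'+S and P'+S'.
Result: e(P',Q') = 75703026952528 + 181231429141238*t + 159576656609029*t^2 + 157763358168387*t^3.
Raise to 62: e(P,Q) = 57480374830015 + 117257827775307*t + 76874562033600*t^2 + 70430888934515*t^3 in mu_{157}.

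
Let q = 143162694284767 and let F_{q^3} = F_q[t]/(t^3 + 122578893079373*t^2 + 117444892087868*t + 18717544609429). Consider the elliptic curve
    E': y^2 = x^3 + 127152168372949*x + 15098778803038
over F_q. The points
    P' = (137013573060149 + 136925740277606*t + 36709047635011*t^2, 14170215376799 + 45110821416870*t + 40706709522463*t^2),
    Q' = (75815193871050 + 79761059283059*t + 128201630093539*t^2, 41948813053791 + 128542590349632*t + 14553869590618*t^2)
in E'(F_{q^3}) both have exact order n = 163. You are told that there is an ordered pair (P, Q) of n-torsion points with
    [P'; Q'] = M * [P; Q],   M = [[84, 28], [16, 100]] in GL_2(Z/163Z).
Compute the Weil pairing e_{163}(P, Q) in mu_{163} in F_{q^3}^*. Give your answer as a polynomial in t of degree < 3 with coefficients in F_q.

e_{163} is bilinear + alternating on E[163], so e_{163}(84*P + 28*Q, 16*P + 100*Q) = e_{163}(P,Q)^(84*100-28*16).
det(M) mod 163 = 128; its inverse in (Z/163)^* is 149 (check: 128*149 mod 163 = 1).
Build f_{163,P'} and f_{163,Q'} via the 8-bit ladder of 163=10100011_2; evaluate at shifted divisors; quotient in F_{143162694284767^3}.
e_{163}(P',Q') = 32684386254731 + 101478089886962*t + 33218376584982*t^2.
Hence e(P,Q) = 22080132412515 + 49273154491779*t + 42227602937045*t^2 in F_{143162694284767^3}^*.

22080132412515 + 49273154491779*t + 42227602937045*t^2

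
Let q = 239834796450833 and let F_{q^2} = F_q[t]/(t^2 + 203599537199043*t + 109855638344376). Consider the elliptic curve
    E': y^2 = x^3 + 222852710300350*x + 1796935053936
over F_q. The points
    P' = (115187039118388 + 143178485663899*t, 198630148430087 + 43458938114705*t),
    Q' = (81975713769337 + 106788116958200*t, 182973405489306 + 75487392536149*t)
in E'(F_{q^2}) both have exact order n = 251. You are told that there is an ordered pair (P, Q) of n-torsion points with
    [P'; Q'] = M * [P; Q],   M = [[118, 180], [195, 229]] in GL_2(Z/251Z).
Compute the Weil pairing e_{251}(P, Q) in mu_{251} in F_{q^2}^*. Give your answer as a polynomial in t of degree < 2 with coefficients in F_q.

198451471603269 + 66517387258353*t

Under M = [[118,180],[195,229]] in GL_2(Z/251), e_{251}(P',Q') = e_{251}(P,Q)^(118*229-180*195 mod 251).
So e_{251}(P,Q) = e_{251}(P',Q')^{60}, since 205*60 = 1 mod 251.
Build f_{251,P'} and f_{251,Q'} via the 8-bit ladder of 251=11111011_2; evaluate at shifted divisors; quotient in F_{239834796450833^2}.
e_{251}(P',Q') = 36714257024024 + 68419225092743*t.
Hence e(P,Q) = 198451471603269 + 66517387258353*t in F_{239834796450833^2}^*.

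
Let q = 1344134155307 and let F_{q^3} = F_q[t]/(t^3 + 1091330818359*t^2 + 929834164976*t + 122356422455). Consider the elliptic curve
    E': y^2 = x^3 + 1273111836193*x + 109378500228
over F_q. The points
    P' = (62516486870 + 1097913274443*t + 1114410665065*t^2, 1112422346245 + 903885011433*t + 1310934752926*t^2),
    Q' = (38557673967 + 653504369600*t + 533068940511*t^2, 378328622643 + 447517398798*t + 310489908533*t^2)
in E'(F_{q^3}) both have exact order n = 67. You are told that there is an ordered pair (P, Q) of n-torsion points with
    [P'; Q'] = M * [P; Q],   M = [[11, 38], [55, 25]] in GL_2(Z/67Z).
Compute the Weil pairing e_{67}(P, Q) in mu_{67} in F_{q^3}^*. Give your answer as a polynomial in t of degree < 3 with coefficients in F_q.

290639431255 + 697561074008*t + 1066569246285*t^2

The 67-Weil pairing on E[67] over F_{1344134155307} is alternating-bilinear: e_{67}(P',Q') = e_{67}(P,Q)^det(M).
det M = 11*25 - 38*55 = -1815 = 61 (mod 67); 61^{-1} = 11 (mod 67).
Run Miller on y^2=x^3+1273111836193*x+109378500228 over F_{1344134155307}: ladder 1000011 (7 bits); e = f_P(D_Q)/f_Q(D_P).
Result: e(P',Q') = 304170087393 + 1180872529543*t + 48839380142*t^2.
Thus e_{67}(P,Q) = 290639431255 + 697561074008*t + 1066569246285*t^2.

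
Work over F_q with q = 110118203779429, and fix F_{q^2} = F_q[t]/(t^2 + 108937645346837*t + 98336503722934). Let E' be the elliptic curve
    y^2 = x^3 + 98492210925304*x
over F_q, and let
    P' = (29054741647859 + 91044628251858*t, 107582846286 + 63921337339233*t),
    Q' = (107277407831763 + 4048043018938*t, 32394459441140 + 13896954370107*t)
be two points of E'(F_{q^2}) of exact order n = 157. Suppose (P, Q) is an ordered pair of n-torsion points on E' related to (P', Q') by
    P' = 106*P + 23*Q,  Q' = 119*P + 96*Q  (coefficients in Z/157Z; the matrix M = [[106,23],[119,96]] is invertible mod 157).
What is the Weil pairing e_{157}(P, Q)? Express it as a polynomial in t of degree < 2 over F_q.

Under M = [[106,23],[119,96]] in GL_2(Z/157), e_{157}(P',Q') = e_{157}(P,Q)^(106*96-23*119 mod 157).
So e_{157}(P,Q) = e_{157}(P',Q')^{123}, since 60*123 = 1 mod 157.
Build f_{157,P'} and f_{157,Q'} via the 8-bit ladder of 157=10011101_2; evaluate at shifted divisors; quotient in F_{110118203779429^2}.
e_{157}(P',Q') = 88588847739292 + 57930319202895*t.
Raise to 123: e(P,Q) = 70067895453197 + 84662886221624*t in mu_{157}.

70067895453197 + 84662886221624*t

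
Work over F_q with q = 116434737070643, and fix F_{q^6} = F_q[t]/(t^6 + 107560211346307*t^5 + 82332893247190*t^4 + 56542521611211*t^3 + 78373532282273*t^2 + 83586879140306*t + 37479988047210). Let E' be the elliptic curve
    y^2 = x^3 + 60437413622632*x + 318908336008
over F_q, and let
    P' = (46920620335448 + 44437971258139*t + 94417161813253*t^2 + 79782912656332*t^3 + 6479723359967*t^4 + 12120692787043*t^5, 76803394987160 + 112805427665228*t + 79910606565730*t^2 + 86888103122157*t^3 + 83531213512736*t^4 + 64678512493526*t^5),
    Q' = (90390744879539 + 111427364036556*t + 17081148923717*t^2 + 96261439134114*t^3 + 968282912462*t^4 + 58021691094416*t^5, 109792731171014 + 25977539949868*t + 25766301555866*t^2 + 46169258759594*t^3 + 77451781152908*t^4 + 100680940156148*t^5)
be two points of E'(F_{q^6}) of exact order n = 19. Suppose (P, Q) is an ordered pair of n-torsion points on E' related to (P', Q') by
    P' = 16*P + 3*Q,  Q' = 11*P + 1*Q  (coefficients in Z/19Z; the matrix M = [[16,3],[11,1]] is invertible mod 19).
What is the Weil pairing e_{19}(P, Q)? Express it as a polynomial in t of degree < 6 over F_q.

Alternating bilinearity on E[19] (values in mu_{19} in F_{116434737070643^6}) gives e(P',Q') = e(P,Q)^det(M).
Inverting 2 mod 19: 10. Thus e_{19}(P,Q) = e(P',Q')^{10}.
Miller loop for e_{19} over F_{116434737070643^6}: bits of 19 = 10011; 4 double steps + 2 add steps, l/v at each.
So e_{19}(P',Q') = 79592870916971 + 11315067583413*t + 27975662790855*t^2 + 108414987745186*t^3 + 29754978867517*t^4 + 3464221850360*t^5.
e_{19}(P,Q) = (79592870916971 + 11315067583413*t + 27975662790855*t^2 + 108414987745186*t^3 + 29754978867517*t^4 + 3464221850360*t^5)^{10} = 51043592331723 + 49464042872380*t + 42041867838378*t^2 + 65118511822262*t^3 + 69318829301367*t^4 + 22400687969168*t^5.

51043592331723 + 49464042872380*t + 42041867838378*t^2 + 65118511822262*t^3 + 69318829301367*t^4 + 22400687969168*t^5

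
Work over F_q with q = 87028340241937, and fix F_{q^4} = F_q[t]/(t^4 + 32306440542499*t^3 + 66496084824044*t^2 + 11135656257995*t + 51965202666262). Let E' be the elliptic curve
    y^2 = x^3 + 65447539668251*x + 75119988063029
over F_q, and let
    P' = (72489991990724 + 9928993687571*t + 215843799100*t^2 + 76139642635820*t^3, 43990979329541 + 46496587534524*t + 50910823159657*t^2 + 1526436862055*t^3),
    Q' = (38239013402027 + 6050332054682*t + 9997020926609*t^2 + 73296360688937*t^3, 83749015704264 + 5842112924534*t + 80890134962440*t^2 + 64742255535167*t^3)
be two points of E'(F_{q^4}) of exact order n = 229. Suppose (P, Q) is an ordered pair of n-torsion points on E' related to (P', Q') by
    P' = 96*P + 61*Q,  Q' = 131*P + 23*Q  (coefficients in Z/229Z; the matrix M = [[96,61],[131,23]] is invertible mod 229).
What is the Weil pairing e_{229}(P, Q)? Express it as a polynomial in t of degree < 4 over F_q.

Under M = [[96,61],[131,23]] in GL_2(Z/229), e_{229}(P',Q') = e_{229}(P,Q)^(96*23-61*131 mod 229).
So e_{229}(P,Q) = e_{229}(P',Q')^{75}, since 171*75 = 1 mod 229.
Double-and-add over 11100101: 8-1 doublings, 5-1 additions; each step l_{T,T}/v_{2T} or l_{T,P'}/v at Q'+S for random S.
Result: e(P',Q') = 74247036005486 + 1258933217823*t + 57225737630437*t^2 + 769921193748*t^3.
Hence e(P,Q) = 53864394709346 + 80181000850512*t + 62669795305258*t^2 + 24844514749455*t^3 in F_{87028340241937^4}^*.

53864394709346 + 80181000850512*t + 62669795305258*t^2 + 24844514749455*t^3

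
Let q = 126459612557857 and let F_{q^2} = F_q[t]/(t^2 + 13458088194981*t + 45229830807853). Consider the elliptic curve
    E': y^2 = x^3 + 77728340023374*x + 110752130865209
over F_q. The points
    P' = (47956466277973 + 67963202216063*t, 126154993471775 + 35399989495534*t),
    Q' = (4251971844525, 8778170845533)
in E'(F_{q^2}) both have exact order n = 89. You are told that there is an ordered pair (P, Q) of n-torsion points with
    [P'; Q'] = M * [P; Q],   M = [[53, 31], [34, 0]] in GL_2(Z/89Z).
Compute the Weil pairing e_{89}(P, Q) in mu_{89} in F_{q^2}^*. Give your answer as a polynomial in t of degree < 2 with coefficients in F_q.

Alternating bilinearity on E[89] (values in mu_{89} in F_{126459612557857^2}) gives e(P',Q') = e(P,Q)^det(M).
det(M) mod 89 = 14; its inverse in (Z/89)^* is 70 (check: 14*70 mod 89 = 1).
n = 89 = (1011001)_2 (7 bits, wt 4); accumulate f_{89,P'}(Q'+S)/f_{89,P'}(S) along the 6-step ladder.
So e_{89}(P',Q') = 105271103493846 + 90217848404890*t.
e_{89}(P,Q) = (105271103493846 + 90217848404890*t)^{70} = 69553236065869 + 80904048416905*t.

69553236065869 + 80904048416905*t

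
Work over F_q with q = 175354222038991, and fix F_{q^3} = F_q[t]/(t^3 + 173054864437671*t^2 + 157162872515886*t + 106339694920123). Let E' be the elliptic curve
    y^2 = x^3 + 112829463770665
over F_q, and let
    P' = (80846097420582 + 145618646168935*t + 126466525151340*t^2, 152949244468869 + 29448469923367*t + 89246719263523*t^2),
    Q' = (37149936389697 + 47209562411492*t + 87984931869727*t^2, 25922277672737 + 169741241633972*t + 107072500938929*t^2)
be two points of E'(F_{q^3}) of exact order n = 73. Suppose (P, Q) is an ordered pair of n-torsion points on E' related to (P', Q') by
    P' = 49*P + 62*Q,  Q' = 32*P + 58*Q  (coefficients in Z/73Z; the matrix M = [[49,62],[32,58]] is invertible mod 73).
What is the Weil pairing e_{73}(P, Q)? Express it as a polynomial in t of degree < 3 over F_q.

70232095094181 + 99366977772310*t + 48859008160300*t^2

e_{73}(aP+bQ,cP+dQ) = e_{73}(P,Q)^(ad-bc); with (a,b,c,d)=(49,62,32,58) this gives the det-73 law.
det(M) mod 73 = 55; its inverse in (Z/73)^* is 4 (check: 55*4 mod 73 = 1).
Build f_{73,P'} and f_{73,Q'} via the 7-bit ladder of 73=1001001_2; evaluate at shifted divisors; quotient in F_{175354222038991^3}.
Miller gives e_{73}(P',Q') = 74781451165559 + 95763819067245*t + 26140324348462*t^2 in F_{175354222038991^3}.
Finally e_{73}(P,Q) = 70232095094181 + 99366977772310*t + 48859008160300*t^2.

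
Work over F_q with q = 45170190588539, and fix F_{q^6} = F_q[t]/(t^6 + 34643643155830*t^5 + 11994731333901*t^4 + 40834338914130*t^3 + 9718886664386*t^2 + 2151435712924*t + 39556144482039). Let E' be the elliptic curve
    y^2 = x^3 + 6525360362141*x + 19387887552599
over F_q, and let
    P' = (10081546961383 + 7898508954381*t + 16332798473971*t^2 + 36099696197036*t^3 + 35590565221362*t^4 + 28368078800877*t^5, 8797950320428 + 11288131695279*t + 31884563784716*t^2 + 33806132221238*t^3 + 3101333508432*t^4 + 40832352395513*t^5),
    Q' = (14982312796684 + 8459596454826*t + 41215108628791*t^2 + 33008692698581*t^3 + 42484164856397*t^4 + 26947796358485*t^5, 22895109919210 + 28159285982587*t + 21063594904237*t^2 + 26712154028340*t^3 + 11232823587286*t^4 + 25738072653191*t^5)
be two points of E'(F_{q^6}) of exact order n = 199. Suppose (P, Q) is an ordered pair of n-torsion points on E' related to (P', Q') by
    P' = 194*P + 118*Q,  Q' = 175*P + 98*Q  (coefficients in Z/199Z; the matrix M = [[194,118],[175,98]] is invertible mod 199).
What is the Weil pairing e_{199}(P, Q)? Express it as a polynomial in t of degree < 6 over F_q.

9022816323048 + 26248616739146*t + 13138938221212*t^2 + 18448060512013*t^3 + 20581878661997*t^4 + 26378867545223*t^5

Since e_{199}(P,P)=e_{199}(Q,Q)=1 and e_{199}(Q,P)=e_{199}(P,Q)^{-1}, expanding e_{199}(194*P + 118*Q,175*P + 98*Q) leaves e(P,Q)^det(M).
det(M) mod 199 = 153; its inverse in (Z/199)^* is 186 (check: 153*186 mod 199 = 1).
Miller loop for e_{199} over F_{45170190588539^6}: bits of 199 = 11000111; 7 double steps + 4 add steps, l/v at each.
So e_{199}(P',Q') = 6131289471463 + 10914008267347*t + 29959961427583*t^2 + 33302696350328*t^3 + 24734588188033*t^4 + 44424786451153*t^5.
Finally e_{199}(P,Q) = 9022816323048 + 26248616739146*t + 13138938221212*t^2 + 18448060512013*t^3 + 20581878661997*t^4 + 26378867545223*t^5.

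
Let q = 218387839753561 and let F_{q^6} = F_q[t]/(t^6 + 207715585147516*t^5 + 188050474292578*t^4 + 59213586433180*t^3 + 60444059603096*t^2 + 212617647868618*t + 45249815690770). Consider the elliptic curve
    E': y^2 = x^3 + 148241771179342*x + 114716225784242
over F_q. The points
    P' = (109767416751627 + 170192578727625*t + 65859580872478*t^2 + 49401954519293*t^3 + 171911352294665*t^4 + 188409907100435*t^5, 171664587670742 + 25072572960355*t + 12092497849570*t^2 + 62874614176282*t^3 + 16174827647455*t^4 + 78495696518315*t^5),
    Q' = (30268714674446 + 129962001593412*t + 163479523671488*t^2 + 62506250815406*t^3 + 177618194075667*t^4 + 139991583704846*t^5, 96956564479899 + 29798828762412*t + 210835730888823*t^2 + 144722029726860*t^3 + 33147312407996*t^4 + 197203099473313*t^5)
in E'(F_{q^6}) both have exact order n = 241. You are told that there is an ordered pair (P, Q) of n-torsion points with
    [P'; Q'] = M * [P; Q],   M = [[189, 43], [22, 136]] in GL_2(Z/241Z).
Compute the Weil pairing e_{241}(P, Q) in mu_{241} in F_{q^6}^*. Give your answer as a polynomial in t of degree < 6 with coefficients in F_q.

47724604325406 + 22276475369717*t + 1008049147431*t^2 + 72344830428186*t^3 + 56831637992161*t^4 + 135300657077372*t^5

e_{241} is bilinear + alternating on E[241], so e_{241}(189*P + 43*Q, 22*P + 136*Q) = e_{241}(P,Q)^(189*136-43*22).
det M = 189*136 - 43*22 = 24758 = 176 (mod 241); 176^{-1} = 152 (mod 241).
Double-and-add over 11110001: 8-1 doublings, 5-1 additions; each step l_{T,T}/v_{2T} or l_{T,P'}/v at Q'+S for random S.
So e_{241}(P',Q') = 93634885592162 + 217292633823093*t + 25334768207281*t^2 + 105521831648064*t^3 + 125323872698983*t^4 + 66551470835503*t^5.
Thus e_{241}(P,Q) = 47724604325406 + 22276475369717*t + 1008049147431*t^2 + 72344830428186*t^3 + 56831637992161*t^4 + 135300657077372*t^5.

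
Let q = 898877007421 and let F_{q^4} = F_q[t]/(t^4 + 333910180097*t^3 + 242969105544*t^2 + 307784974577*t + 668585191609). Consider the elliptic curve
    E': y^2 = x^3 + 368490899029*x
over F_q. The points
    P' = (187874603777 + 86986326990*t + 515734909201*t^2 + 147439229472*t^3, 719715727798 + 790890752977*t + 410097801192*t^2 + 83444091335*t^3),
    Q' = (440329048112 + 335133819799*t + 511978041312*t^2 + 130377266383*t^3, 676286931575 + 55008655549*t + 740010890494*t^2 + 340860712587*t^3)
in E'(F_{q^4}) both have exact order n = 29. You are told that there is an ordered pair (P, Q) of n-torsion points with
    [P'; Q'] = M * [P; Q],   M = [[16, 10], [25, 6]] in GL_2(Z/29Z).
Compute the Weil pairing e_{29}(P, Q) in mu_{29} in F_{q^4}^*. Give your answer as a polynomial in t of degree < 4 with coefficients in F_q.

The 29-Weil pairing on E[29] over F_{898877007421} is alternating-bilinear: e_{29}(P',Q') = e_{29}(P,Q)^det(M).
Hence e(P,Q) = e(P',Q')^{16} where 16 = 20^{-1} mod 29.
n = 29 = (11101)_2 (5 bits, wt 4); accumulate f_{29,P'}(Q'+S)/f_{29,P'}(S) along the 4-step ladder.
f_P(D_Q)/f_Q(D_P) = 240014994076 + 898169539927*t + 79118015371*t^2 + 466186423092*t^3.
e_{29}(P,Q) = (240014994076 + 898169539927*t + 79118015371*t^2 + 466186423092*t^3)^{16} = 654179074415 + 460758441171*t + 854667817649*t^2 + 403210074943*t^3.

654179074415 + 460758441171*t + 854667817649*t^2 + 403210074943*t^3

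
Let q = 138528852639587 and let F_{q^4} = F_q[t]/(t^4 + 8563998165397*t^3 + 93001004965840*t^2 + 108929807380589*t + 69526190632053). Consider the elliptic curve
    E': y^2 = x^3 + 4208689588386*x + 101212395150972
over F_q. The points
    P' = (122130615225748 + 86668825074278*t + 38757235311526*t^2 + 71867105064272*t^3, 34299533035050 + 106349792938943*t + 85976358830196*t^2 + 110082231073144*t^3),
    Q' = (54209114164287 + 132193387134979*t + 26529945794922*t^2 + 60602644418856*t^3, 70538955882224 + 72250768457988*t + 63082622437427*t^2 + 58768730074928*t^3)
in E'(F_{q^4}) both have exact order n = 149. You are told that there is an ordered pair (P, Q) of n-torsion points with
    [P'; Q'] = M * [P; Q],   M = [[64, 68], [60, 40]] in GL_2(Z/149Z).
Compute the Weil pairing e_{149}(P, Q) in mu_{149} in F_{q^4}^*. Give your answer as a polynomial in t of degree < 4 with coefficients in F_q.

110195259108967 + 57728208103671*t + 107970680611715*t^2 + 6568340777356*t^3

Since e_{149}(P,P)=e_{149}(Q,Q)=1 and e_{149}(Q,P)=e_{149}(P,Q)^{-1}, expanding e_{149}(64*P + 68*Q,60*P + 40*Q) leaves e(P,Q)^det(M).
det(M) mod 149 = 119; its inverse in (Z/149)^* is 144 (check: 119*144 mod 149 = 1).
8-bit Miller (10010101) on E'/F_{138528852639587} with a'=4208689588386, b'=101212395150972: accumulate tangent/chord ratios at Q'+S and P'+S'.
Miller gives e_{149}(P',Q') = 120215104858847 + 23093161280184*t + 104602091272450*t^2 + 117267885935923*t^3 in F_{138528852639587^4}.
Raise to 144: e(P,Q) = 110195259108967 + 57728208103671*t + 107970680611715*t^2 + 6568340777356*t^3 in mu_{149}.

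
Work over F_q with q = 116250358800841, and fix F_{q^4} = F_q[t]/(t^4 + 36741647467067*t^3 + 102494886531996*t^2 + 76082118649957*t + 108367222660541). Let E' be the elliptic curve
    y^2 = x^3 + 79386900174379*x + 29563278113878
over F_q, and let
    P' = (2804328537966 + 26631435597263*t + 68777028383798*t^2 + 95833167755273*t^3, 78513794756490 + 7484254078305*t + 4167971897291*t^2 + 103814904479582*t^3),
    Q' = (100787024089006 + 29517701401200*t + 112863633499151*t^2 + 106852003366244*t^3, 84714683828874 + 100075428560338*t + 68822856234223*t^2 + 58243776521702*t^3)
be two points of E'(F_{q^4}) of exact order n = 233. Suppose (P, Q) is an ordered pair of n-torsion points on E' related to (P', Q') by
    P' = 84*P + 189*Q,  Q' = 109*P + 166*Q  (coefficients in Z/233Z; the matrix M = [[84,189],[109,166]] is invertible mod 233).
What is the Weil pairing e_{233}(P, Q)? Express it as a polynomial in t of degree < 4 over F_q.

87433837857356 + 39061373935512*t + 52402904428176*t^2 + 111846312963987*t^3

e_{233} is bilinear + alternating on E[233], so e_{233}(84*P + 189*Q, 109*P + 166*Q) = e_{233}(P,Q)^(84*166-189*109).
det M = 84*166 - 189*109 = -6657 = 100 (mod 233); 100^{-1} = 7 (mod 233).
Run Miller on y^2=x^3+79386900174379*x+29563278113878 over F_{116250358800841}: ladder 11101001 (8 bits); e = f_P(D_Q)/f_Q(D_P).
f_P(D_Q)/f_Q(D_P) = 30237082355208 + 36597263761847*t + 8102639210154*t^2 + 113454813647513*t^3.
Hence e(P,Q) = 87433837857356 + 39061373935512*t + 52402904428176*t^2 + 111846312963987*t^3 in F_{116250358800841^4}^*.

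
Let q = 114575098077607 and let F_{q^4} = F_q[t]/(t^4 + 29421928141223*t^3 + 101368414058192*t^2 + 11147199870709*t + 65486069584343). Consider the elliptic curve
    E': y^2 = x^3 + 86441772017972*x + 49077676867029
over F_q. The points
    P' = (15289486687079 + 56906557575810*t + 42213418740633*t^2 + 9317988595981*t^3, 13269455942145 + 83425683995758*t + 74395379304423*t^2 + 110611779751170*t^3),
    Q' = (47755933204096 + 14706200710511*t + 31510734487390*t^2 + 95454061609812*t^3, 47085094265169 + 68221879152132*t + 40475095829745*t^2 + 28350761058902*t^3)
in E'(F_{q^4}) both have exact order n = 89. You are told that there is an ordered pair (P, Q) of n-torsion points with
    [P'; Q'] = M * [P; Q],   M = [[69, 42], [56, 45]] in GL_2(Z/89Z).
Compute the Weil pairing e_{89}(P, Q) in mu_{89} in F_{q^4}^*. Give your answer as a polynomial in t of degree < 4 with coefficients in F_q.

Alternating bilinearity on E[89] (values in mu_{89} in F_{114575098077607^4}) gives e(P',Q') = e(P,Q)^det(M).
Inverting 41 mod 89: 76. Thus e_{89}(P,Q) = e(P',Q')^{76}.
Miller loop for e_{89} over F_{114575098077607^4}: bits of 89 = 1011001; 6 double steps + 3 add steps, l/v at each.
So e_{89}(P',Q') = 44077410186294 + 13556427691849*t + 61821568411353*t^2 + 26638165499251*t^3.
Finally e_{89}(P,Q) = 3976050458403 + 3686263071316*t + 73797968459110*t^2 + 61698787254362*t^3.

3976050458403 + 3686263071316*t + 73797968459110*t^2 + 61698787254362*t^3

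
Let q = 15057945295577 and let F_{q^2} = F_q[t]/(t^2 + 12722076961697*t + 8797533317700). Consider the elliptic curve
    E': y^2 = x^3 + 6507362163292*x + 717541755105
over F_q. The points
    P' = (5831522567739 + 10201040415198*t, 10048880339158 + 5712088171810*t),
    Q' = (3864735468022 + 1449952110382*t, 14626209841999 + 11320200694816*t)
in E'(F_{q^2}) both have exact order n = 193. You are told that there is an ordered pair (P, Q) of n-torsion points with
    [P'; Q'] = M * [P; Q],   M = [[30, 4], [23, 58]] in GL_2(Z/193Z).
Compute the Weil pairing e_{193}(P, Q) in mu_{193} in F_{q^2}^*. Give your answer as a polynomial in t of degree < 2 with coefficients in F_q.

Since e_{193}(P,P)=e_{193}(Q,Q)=1 and e_{193}(Q,P)=e_{193}(P,Q)^{-1}, expanding e_{193}(30*P + 4*Q,23*P + 58*Q) leaves e(P,Q)^det(M).
So e_{193}(P,Q) = e_{193}(P',Q')^{13}, since 104*13 = 1 mod 193.
Run Miller on y^2=x^3+6507362163292*x+717541755105 over F_{15057945295577}: ladder 11000001 (8 bits); e = f_P(D_Q)/f_Q(D_P).
Miller gives e_{193}(P',Q') = 13052695376622 + 6618883515650*t in F_{15057945295577^2}.
e_{193}(P,Q) = (13052695376622 + 6618883515650*t)^{13} = 80073088410 + 3688116911710*t.

80073088410 + 3688116911710*t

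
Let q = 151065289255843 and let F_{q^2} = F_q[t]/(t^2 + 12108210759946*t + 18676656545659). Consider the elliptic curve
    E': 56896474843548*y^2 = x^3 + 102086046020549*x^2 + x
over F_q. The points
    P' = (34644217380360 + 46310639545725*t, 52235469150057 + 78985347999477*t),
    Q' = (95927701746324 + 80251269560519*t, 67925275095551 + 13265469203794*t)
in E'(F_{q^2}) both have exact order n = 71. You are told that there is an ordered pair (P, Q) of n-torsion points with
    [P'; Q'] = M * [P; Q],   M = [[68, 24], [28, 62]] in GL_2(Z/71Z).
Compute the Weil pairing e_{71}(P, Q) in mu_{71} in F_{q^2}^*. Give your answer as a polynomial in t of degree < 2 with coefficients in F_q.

73874528828866 + 135927165912805*t

The 71-Weil pairing on E[71] over F_{151065289255843} is alternating-bilinear: e_{71}(P',Q') = e_{71}(P,Q)^det(M).
So e_{71}(P,Q) = e_{71}(P',Q')^{59}, since 65*59 = 1 mod 71.
(x,y)|->(7405056770165x+116382236330877,7405056770165y) sends E' to y^2=x^3+118861489572611*x+15352888365607.
Build f_{71,P'} and f_{71,Q'} via the 7-bit ladder of 71=1000111_2; evaluate at shifted divisors; quotient in F_{151065289255843^2}.
The quotient is 56978428188997 + 107174669521589*t.
Hence e(P,Q) = 73874528828866 + 135927165912805*t in F_{151065289255843^2}^*.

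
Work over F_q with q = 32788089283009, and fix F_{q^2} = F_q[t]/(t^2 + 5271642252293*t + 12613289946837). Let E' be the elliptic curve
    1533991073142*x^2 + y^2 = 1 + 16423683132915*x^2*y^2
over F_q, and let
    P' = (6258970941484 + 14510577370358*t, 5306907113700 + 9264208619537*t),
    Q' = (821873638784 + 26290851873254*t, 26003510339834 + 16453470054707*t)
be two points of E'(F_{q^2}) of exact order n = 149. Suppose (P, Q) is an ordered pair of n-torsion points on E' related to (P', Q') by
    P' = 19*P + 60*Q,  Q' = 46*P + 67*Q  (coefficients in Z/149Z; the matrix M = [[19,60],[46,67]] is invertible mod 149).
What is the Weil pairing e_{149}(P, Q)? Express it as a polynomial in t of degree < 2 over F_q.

Under M = [[19,60],[46,67]] in GL_2(Z/149), e_{149}(P',Q') = e_{149}(P,Q)^(19*67-60*46 mod 149).
19*67 - 60*46 = -1487; reduced mod 149: det = 3, inverse 50.
Map (x,y)_Ed via u=(1+y)/(1-y), v=(1+y)/((1-y)x) to Montgomery A=31460651645092,B=23531868623298; then to (a',b')=(13431065465684,6715914295895).
n = 149 = (10010101)_2 (8 bits, wt 4); accumulate f_{149,P'}(Q'+S)/f_{149,P'}(S) along the 7-step ladder.
The quotient is 13367812598799 + 14969344232143*t.
Finally e_{149}(P,Q) = 17428894352569 + 16120978702423*t.

17428894352569 + 16120978702423*t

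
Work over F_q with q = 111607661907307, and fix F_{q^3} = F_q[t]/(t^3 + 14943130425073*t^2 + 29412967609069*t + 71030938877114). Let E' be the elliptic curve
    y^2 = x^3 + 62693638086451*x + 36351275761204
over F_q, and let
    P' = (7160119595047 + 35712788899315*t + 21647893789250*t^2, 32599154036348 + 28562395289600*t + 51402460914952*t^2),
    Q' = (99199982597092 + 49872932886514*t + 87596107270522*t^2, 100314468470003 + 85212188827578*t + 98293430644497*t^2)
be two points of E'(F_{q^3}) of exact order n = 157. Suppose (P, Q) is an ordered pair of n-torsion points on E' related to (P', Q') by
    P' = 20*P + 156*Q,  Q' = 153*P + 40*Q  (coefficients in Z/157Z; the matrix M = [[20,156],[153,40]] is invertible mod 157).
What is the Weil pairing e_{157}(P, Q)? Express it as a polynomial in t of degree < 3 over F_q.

Since e_{157}(P,P)=e_{157}(Q,Q)=1 and e_{157}(Q,P)=e_{157}(P,Q)^{-1}, expanding e_{157}(20*P + 156*Q,153*P + 40*Q) leaves e(P,Q)^det(M).
det M = 20*40 - 156*153 = -23068 = 11 (mod 157); 11^{-1} = 100 (mod 157).
Build f_{157,P'} and f_{157,Q'} via the 8-bit ladder of 157=10011101_2; evaluate at shifted divisors; quotient in F_{111607661907307^3}.
Miller gives e_{157}(P',Q') = 23718674901374 + 75668374531126*t + 19412066726775*t^2 in F_{111607661907307^3}.
Thus e_{157}(P,Q) = 6660489436566 + 102086503710203*t + 99025610200932*t^2.

6660489436566 + 102086503710203*t + 99025610200932*t^2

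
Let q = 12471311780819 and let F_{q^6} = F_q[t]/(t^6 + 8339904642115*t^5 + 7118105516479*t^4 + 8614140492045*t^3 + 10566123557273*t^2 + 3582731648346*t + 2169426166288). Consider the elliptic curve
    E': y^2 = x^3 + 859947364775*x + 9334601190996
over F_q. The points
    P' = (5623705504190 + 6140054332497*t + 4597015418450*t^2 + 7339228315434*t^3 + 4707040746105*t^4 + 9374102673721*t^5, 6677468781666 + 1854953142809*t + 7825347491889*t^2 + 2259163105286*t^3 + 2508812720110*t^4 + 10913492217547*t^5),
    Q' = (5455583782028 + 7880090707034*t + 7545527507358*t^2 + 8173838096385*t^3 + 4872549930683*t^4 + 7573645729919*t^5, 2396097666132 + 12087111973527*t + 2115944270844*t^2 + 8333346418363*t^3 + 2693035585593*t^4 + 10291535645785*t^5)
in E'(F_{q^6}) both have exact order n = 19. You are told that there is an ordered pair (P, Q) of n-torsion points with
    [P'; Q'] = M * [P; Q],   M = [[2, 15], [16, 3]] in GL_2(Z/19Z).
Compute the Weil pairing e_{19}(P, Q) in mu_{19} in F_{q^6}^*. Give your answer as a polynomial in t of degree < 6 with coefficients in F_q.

9175283874821 + 5891599107593*t + 2841815797129*t^2 + 129476912632*t^3 + 12156885430192*t^4 + 3670934872517*t^5

Alternating bilinearity on E[19] (values in mu_{19} in F_{12471311780819^6}) gives e(P',Q') = e(P,Q)^det(M).
2*3 - 15*16 = -234; reduced mod 19: det = 13, inverse 3.
Run Miller on y^2=x^3+859947364775*x+9334601190996 over F_{12471311780819}: ladder 10011 (5 bits); e = f_P(D_Q)/f_Q(D_P).
So e_{19}(P',Q') = 9721490414288 + 7899813354922*t + 6000775094746*t^2 + 8385992219299*t^3 + 10471790948716*t^4 + 10237034893056*t^5.
Raise to 3: e(P,Q) = 9175283874821 + 5891599107593*t + 2841815797129*t^2 + 129476912632*t^3 + 12156885430192*t^4 + 3670934872517*t^5 in mu_{19}.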